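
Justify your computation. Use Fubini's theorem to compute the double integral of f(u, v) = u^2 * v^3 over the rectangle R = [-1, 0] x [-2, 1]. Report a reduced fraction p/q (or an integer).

f(u, v) is a tensor product of a function of u and a function of v, and both factors are bounded continuous (hence Lebesgue integrable) on the rectangle, so Fubini's theorem applies:
  integral_R f d(m x m) = (integral_a1^b1 u^2 du) * (integral_a2^b2 v^3 dv).
Inner integral in u: integral_{-1}^{0} u^2 du = (0^3 - (-1)^3)/3
  = 1/3.
Inner integral in v: integral_{-2}^{1} v^3 dv = (1^4 - (-2)^4)/4
  = -15/4.
Product: (1/3) * (-15/4) = -5/4.

-5/4


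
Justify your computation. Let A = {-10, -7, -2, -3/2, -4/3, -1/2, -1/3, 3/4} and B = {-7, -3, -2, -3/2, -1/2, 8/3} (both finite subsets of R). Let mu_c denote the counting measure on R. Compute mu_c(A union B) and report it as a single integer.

Counting measure on a finite set equals cardinality. By inclusion-exclusion, |A union B| = |A| + |B| - |A cap B|.
|A| = 8, |B| = 6, |A cap B| = 4.
So mu_c(A union B) = 8 + 6 - 4 = 10.

10


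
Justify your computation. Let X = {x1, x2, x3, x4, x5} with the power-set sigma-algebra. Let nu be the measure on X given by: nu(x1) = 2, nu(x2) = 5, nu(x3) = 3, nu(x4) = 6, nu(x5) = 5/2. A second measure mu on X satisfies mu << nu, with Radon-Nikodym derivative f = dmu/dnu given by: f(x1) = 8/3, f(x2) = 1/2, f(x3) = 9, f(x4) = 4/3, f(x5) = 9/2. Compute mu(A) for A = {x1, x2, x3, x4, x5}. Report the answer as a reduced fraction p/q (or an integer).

By the defining property of the Radon-Nikodym derivative, for every measurable set A,
  mu(A) = integral_A f dnu.
Since nu is a discrete measure concentrated on the atoms of X, the integral over A reduces to the sum
  mu(A) = sum_{x in A} f(x) * nu({x}).
Computing each term:
  x1: f(x1) * nu(x1) = 8/3 * 2 = 16/3.
  x2: f(x2) * nu(x2) = 1/2 * 5 = 5/2.
  x3: f(x3) * nu(x3) = 9 * 3 = 27.
  x4: f(x4) * nu(x4) = 4/3 * 6 = 8.
  x5: f(x5) * nu(x5) = 9/2 * 5/2 = 45/4.
Summing: mu(A) = 16/3 + 5/2 + 27 + 8 + 45/4 = 649/12.

649/12


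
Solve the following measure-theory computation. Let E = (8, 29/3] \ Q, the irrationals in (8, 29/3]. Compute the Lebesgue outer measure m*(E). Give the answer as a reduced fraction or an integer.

The interval I = (8, 29/3] has m(I) = 29/3 - 8 = 5/3 (endpoints are measure-zero, so open/closed/half-open agree). Write I = (I cap Q) u (I \ Q). The rationals in I are countable, so m*(I cap Q) = 0 (cover each rational by intervals whose total length is arbitrarily small). By countable subadditivity m*(I) <= m*(I cap Q) + m*(I \ Q), hence m*(I \ Q) >= m(I) = 5/3. The reverse inequality m*(I \ Q) <= m*(I) = 5/3 is trivial since (I \ Q) is a subset of I. Therefore m*(I \ Q) = 5/3.

5/3


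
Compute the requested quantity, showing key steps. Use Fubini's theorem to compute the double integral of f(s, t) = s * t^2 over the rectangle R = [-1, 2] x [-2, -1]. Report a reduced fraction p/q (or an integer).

f(s, t) is a tensor product of a function of s and a function of t, and both factors are bounded continuous (hence Lebesgue integrable) on the rectangle, so Fubini's theorem applies:
  integral_R f d(m x m) = (integral_a1^b1 s ds) * (integral_a2^b2 t^2 dt).
Inner integral in s: integral_{-1}^{2} s ds = (2^2 - (-1)^2)/2
  = 3/2.
Inner integral in t: integral_{-2}^{-1} t^2 dt = ((-1)^3 - (-2)^3)/3
  = 7/3.
Product: (3/2) * (7/3) = 7/2.

7/2


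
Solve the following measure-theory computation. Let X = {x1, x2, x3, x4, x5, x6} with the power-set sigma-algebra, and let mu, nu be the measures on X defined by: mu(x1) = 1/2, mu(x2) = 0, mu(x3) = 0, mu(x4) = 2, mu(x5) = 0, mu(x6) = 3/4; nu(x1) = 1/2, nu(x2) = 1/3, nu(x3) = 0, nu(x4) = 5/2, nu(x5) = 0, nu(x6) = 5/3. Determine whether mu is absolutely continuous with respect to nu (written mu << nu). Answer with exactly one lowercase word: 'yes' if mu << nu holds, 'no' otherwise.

mu << nu means: every nu-null measurable set is also mu-null; equivalently, for every atom x, if nu({x}) = 0 then mu({x}) = 0.
Checking each atom:
  x1: nu = 1/2 > 0 -> no constraint.
  x2: nu = 1/3 > 0 -> no constraint.
  x3: nu = 0, mu = 0 -> consistent with mu << nu.
  x4: nu = 5/2 > 0 -> no constraint.
  x5: nu = 0, mu = 0 -> consistent with mu << nu.
  x6: nu = 5/3 > 0 -> no constraint.
No atom violates the condition. Therefore mu << nu.

yes


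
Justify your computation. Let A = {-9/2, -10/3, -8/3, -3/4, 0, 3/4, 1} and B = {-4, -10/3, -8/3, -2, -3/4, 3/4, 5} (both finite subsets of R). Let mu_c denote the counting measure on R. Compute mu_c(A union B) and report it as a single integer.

Counting measure on a finite set equals cardinality. By inclusion-exclusion, |A union B| = |A| + |B| - |A cap B|.
|A| = 7, |B| = 7, |A cap B| = 4.
So mu_c(A union B) = 7 + 7 - 4 = 10.

10


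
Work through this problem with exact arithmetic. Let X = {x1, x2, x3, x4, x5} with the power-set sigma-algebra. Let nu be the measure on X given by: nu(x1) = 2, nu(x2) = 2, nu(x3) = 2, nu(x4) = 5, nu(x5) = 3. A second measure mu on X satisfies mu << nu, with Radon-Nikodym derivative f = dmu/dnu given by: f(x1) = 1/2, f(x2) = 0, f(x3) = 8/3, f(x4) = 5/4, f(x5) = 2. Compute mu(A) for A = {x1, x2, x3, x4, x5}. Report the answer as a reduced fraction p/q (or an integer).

By the defining property of the Radon-Nikodym derivative, for every measurable set A,
  mu(A) = integral_A f dnu.
Since nu is a discrete measure concentrated on the atoms of X, the integral over A reduces to the sum
  mu(A) = sum_{x in A} f(x) * nu({x}).
Computing each term:
  x1: f(x1) * nu(x1) = 1/2 * 2 = 1.
  x2: f(x2) * nu(x2) = 0 * 2 = 0.
  x3: f(x3) * nu(x3) = 8/3 * 2 = 16/3.
  x4: f(x4) * nu(x4) = 5/4 * 5 = 25/4.
  x5: f(x5) * nu(x5) = 2 * 3 = 6.
Summing: mu(A) = 1 + 0 + 16/3 + 25/4 + 6 = 223/12.

223/12


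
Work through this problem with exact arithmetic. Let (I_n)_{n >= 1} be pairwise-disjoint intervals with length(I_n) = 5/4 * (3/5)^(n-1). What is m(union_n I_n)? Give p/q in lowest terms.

By countable additivity of the Lebesgue measure on pairwise disjoint measurable sets,
  m(union_{n >= 1} I_n) = sum_{n >= 1} m(I_n) = sum_{n >= 1} a * r^(n-1),
  with a = 5/4 and r = 3/5.
Since 0 < r = 3/5 < 1, the geometric series converges:
  sum_{n >= 1} a * r^(n-1) = a / (1 - r).
  = 5/4 / (1 - 3/5)
  = 5/4 / (2/5)
  = 25/8.

25/8


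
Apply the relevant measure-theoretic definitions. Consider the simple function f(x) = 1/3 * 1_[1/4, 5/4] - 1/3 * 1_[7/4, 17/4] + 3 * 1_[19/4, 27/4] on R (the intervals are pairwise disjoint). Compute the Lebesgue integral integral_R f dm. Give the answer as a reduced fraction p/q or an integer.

For a simple function f = sum_i c_i * 1_{A_i} with disjoint A_i,
  integral f dm = sum_i c_i * m(A_i).
Lengths of the A_i:
  m(A_1) = 5/4 - 1/4 = 1.
  m(A_2) = 17/4 - 7/4 = 5/2.
  m(A_3) = 27/4 - 19/4 = 2.
Contributions c_i * m(A_i):
  (1/3) * (1) = 1/3.
  (-1/3) * (5/2) = -5/6.
  (3) * (2) = 6.
Total: 1/3 - 5/6 + 6 = 11/2.

11/2


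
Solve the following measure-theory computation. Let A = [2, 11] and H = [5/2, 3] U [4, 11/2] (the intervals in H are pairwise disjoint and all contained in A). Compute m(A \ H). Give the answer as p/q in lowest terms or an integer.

The ambient interval has length m(A) = 11 - 2 = 9.
Since the holes are disjoint and sit inside A, by finite additivity
  m(H) = sum_i (b_i - a_i), and m(A \ H) = m(A) - m(H).
Computing the hole measures:
  m(H_1) = 3 - 5/2 = 1/2.
  m(H_2) = 11/2 - 4 = 3/2.
Summed: m(H) = 1/2 + 3/2 = 2.
So m(A \ H) = 9 - 2 = 7.

7


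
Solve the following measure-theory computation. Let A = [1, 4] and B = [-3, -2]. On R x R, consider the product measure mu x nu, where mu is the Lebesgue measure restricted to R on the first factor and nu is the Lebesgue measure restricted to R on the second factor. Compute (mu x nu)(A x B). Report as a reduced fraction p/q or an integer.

For a measurable rectangle A x B, the product measure satisfies
  (mu x nu)(A x B) = mu(A) * nu(B).
  mu(A) = 3.
  nu(B) = 1.
  (mu x nu)(A x B) = 3 * 1 = 3.

3


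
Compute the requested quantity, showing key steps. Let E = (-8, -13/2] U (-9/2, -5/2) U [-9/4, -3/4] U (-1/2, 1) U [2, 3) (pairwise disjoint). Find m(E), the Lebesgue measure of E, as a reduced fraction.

For pairwise disjoint intervals, m(union_i I_i) = sum_i m(I_i),
and m is invariant under swapping open/closed endpoints (single points have measure 0).
So m(E) = sum_i (b_i - a_i).
  I_1 has length -13/2 - (-8) = 3/2.
  I_2 has length -5/2 - (-9/2) = 2.
  I_3 has length -3/4 - (-9/4) = 3/2.
  I_4 has length 1 - (-1/2) = 3/2.
  I_5 has length 3 - 2 = 1.
Summing:
  m(E) = 3/2 + 2 + 3/2 + 3/2 + 1 = 15/2.

15/2


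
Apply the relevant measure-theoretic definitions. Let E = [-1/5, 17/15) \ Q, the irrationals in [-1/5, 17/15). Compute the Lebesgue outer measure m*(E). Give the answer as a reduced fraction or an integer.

The interval I = [-1/5, 17/15) has m(I) = 17/15 - (-1/5) = 4/3 (endpoints are measure-zero, so open/closed/half-open agree). Write I = (I cap Q) u (I \ Q). The rationals in I are countable, so m*(I cap Q) = 0 (cover each rational by intervals whose total length is arbitrarily small). By countable subadditivity m*(I) <= m*(I cap Q) + m*(I \ Q), hence m*(I \ Q) >= m(I) = 4/3. The reverse inequality m*(I \ Q) <= m*(I) = 4/3 is trivial since (I \ Q) is a subset of I. Therefore m*(I \ Q) = 4/3.

4/3


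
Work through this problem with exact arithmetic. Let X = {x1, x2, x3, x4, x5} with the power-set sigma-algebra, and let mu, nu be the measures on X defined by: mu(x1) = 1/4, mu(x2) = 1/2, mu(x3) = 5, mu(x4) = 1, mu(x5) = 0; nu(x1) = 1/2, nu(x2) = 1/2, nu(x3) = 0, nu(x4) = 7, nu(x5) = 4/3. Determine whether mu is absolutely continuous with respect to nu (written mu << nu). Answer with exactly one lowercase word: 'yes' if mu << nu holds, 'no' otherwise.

mu << nu means: every nu-null measurable set is also mu-null; equivalently, for every atom x, if nu({x}) = 0 then mu({x}) = 0.
Checking each atom:
  x1: nu = 1/2 > 0 -> no constraint.
  x2: nu = 1/2 > 0 -> no constraint.
  x3: nu = 0, mu = 5 > 0 -> violates mu << nu.
  x4: nu = 7 > 0 -> no constraint.
  x5: nu = 4/3 > 0 -> no constraint.
The atom(s) x3 violate the condition (nu = 0 but mu > 0). Therefore mu is NOT absolutely continuous w.r.t. nu.

no


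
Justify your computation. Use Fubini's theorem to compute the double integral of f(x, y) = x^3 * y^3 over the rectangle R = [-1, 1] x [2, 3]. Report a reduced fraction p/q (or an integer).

f(x, y) is a tensor product of a function of x and a function of y, and both factors are bounded continuous (hence Lebesgue integrable) on the rectangle, so Fubini's theorem applies:
  integral_R f d(m x m) = (integral_a1^b1 x^3 dx) * (integral_a2^b2 y^3 dy).
Inner integral in x: integral_{-1}^{1} x^3 dx = (1^4 - (-1)^4)/4
  = 0.
Inner integral in y: integral_{2}^{3} y^3 dy = (3^4 - 2^4)/4
  = 65/4.
Product: (0) * (65/4) = 0.

0


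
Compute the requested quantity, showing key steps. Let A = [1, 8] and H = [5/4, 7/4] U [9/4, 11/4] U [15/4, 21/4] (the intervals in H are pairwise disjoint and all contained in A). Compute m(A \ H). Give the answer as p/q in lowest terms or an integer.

The ambient interval has length m(A) = 8 - 1 = 7.
Since the holes are disjoint and sit inside A, by finite additivity
  m(H) = sum_i (b_i - a_i), and m(A \ H) = m(A) - m(H).
Computing the hole measures:
  m(H_1) = 7/4 - 5/4 = 1/2.
  m(H_2) = 11/4 - 9/4 = 1/2.
  m(H_3) = 21/4 - 15/4 = 3/2.
Summed: m(H) = 1/2 + 1/2 + 3/2 = 5/2.
So m(A \ H) = 7 - 5/2 = 9/2.

9/2


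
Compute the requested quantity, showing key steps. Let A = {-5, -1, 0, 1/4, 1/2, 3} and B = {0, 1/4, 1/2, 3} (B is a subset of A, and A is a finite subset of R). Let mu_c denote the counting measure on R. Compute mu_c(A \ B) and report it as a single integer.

Counting measure assigns mu_c(E) = |E| (number of elements) when E is finite. For B subset A, A \ B is the set of elements of A not in B, so |A \ B| = |A| - |B|.
|A| = 6, |B| = 4, so mu_c(A \ B) = 6 - 4 = 2.

2


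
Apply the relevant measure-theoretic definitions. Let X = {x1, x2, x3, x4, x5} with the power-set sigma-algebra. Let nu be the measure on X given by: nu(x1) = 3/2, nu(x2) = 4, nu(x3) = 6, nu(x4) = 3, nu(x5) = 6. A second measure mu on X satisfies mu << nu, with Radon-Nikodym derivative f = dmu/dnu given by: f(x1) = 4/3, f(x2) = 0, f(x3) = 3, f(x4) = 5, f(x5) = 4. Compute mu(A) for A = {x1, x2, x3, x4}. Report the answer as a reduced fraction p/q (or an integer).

By the defining property of the Radon-Nikodym derivative, for every measurable set A,
  mu(A) = integral_A f dnu.
Since nu is a discrete measure concentrated on the atoms of X, the integral over A reduces to the sum
  mu(A) = sum_{x in A} f(x) * nu({x}).
Computing each term:
  x1: f(x1) * nu(x1) = 4/3 * 3/2 = 2.
  x2: f(x2) * nu(x2) = 0 * 4 = 0.
  x3: f(x3) * nu(x3) = 3 * 6 = 18.
  x4: f(x4) * nu(x4) = 5 * 3 = 15.
Summing: mu(A) = 2 + 0 + 18 + 15 = 35.

35


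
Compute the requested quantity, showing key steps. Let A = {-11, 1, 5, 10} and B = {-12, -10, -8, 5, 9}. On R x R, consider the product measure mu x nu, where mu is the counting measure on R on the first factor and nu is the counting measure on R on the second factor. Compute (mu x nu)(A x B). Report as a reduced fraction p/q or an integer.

For a measurable rectangle A x B, the product measure satisfies
  (mu x nu)(A x B) = mu(A) * nu(B).
  mu(A) = 4.
  nu(B) = 5.
  (mu x nu)(A x B) = 4 * 5 = 20.

20


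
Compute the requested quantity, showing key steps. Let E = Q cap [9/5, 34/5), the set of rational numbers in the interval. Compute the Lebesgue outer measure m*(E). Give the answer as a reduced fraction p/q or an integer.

The set Q cap [9/5, 34/5) is countable (a subset of the countable set Q). Lebesgue outer measure of any countable set is 0: each singleton {q} has m*({q}) = 0, and by countable subadditivity m*(union_k {q_k}) <= sum_k m*({q_k}) = sum_k 0 = 0. The reverse inequality m*(E) >= 0 is automatic. So m*(Q cap [9/5, 34/5)) = 0.

0


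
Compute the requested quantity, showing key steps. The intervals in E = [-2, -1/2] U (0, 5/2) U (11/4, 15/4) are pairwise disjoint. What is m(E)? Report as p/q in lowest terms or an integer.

For pairwise disjoint intervals, m(union_i I_i) = sum_i m(I_i),
and m is invariant under swapping open/closed endpoints (single points have measure 0).
So m(E) = sum_i (b_i - a_i).
  I_1 has length -1/2 - (-2) = 3/2.
  I_2 has length 5/2 - 0 = 5/2.
  I_3 has length 15/4 - 11/4 = 1.
Summing:
  m(E) = 3/2 + 5/2 + 1 = 5.

5


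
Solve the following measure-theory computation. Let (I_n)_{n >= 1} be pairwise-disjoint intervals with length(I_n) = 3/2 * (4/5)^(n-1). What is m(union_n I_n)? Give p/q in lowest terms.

By countable additivity of the Lebesgue measure on pairwise disjoint measurable sets,
  m(union_{n >= 1} I_n) = sum_{n >= 1} m(I_n) = sum_{n >= 1} a * r^(n-1),
  with a = 3/2 and r = 4/5.
Since 0 < r = 4/5 < 1, the geometric series converges:
  sum_{n >= 1} a * r^(n-1) = a / (1 - r).
  = 3/2 / (1 - 4/5)
  = 3/2 / (1/5)
  = 15/2.

15/2


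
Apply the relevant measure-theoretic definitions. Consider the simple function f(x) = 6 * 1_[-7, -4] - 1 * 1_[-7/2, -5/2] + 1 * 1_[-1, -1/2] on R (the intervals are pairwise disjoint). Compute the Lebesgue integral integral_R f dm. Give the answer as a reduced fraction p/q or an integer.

For a simple function f = sum_i c_i * 1_{A_i} with disjoint A_i,
  integral f dm = sum_i c_i * m(A_i).
Lengths of the A_i:
  m(A_1) = -4 - (-7) = 3.
  m(A_2) = -5/2 - (-7/2) = 1.
  m(A_3) = -1/2 - (-1) = 1/2.
Contributions c_i * m(A_i):
  (6) * (3) = 18.
  (-1) * (1) = -1.
  (1) * (1/2) = 1/2.
Total: 18 - 1 + 1/2 = 35/2.

35/2


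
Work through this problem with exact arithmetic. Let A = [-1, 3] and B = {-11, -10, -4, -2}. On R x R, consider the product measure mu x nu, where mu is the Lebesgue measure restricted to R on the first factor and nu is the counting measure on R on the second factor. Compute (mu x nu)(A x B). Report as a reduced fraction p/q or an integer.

For a measurable rectangle A x B, the product measure satisfies
  (mu x nu)(A x B) = mu(A) * nu(B).
  mu(A) = 4.
  nu(B) = 4.
  (mu x nu)(A x B) = 4 * 4 = 16.

16


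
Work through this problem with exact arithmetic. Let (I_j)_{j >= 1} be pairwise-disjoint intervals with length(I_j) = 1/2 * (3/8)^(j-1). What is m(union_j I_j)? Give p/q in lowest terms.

By countable additivity of the Lebesgue measure on pairwise disjoint measurable sets,
  m(union_{j >= 1} I_j) = sum_{j >= 1} m(I_j) = sum_{j >= 1} a * r^(j-1),
  with a = 1/2 and r = 3/8.
Since 0 < r = 3/8 < 1, the geometric series converges:
  sum_{j >= 1} a * r^(j-1) = a / (1 - r).
  = 1/2 / (1 - 3/8)
  = 1/2 / (5/8)
  = 4/5.

4/5


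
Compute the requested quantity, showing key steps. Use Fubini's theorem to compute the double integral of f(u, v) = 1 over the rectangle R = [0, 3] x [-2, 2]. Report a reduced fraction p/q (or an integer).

f(u, v) is a tensor product of a function of u and a function of v, and both factors are bounded continuous (hence Lebesgue integrable) on the rectangle, so Fubini's theorem applies:
  integral_R f d(m x m) = (integral_a1^b1 1 du) * (integral_a2^b2 1 dv).
Inner integral in u: integral_{0}^{3} 1 du = (3^1 - 0^1)/1
  = 3.
Inner integral in v: integral_{-2}^{2} 1 dv = (2^1 - (-2)^1)/1
  = 4.
Product: (3) * (4) = 12.

12


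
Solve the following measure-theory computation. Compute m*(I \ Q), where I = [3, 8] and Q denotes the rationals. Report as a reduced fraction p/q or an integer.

The interval I = [3, 8] has m(I) = 8 - 3 = 5 (endpoints are measure-zero, so open/closed/half-open agree). Write I = (I cap Q) u (I \ Q). The rationals in I are countable, so m*(I cap Q) = 0 (cover each rational by intervals whose total length is arbitrarily small). By countable subadditivity m*(I) <= m*(I cap Q) + m*(I \ Q), hence m*(I \ Q) >= m(I) = 5. The reverse inequality m*(I \ Q) <= m*(I) = 5 is trivial since (I \ Q) is a subset of I. Therefore m*(I \ Q) = 5.

5


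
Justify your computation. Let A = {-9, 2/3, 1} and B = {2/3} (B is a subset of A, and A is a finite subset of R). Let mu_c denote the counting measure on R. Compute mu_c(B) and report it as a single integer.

Counting measure assigns mu_c(E) = |E| (number of elements) when E is finite.
B has 1 element(s), so mu_c(B) = 1.

1


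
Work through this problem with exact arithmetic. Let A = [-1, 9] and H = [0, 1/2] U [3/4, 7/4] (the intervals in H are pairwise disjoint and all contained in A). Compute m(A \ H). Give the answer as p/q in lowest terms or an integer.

The ambient interval has length m(A) = 9 - (-1) = 10.
Since the holes are disjoint and sit inside A, by finite additivity
  m(H) = sum_i (b_i - a_i), and m(A \ H) = m(A) - m(H).
Computing the hole measures:
  m(H_1) = 1/2 - 0 = 1/2.
  m(H_2) = 7/4 - 3/4 = 1.
Summed: m(H) = 1/2 + 1 = 3/2.
So m(A \ H) = 10 - 3/2 = 17/2.

17/2


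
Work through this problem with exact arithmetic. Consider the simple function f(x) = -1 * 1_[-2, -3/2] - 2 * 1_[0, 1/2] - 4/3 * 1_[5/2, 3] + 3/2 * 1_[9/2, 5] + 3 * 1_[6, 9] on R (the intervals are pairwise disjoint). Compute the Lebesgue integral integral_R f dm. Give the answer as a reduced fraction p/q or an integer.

For a simple function f = sum_i c_i * 1_{A_i} with disjoint A_i,
  integral f dm = sum_i c_i * m(A_i).
Lengths of the A_i:
  m(A_1) = -3/2 - (-2) = 1/2.
  m(A_2) = 1/2 - 0 = 1/2.
  m(A_3) = 3 - 5/2 = 1/2.
  m(A_4) = 5 - 9/2 = 1/2.
  m(A_5) = 9 - 6 = 3.
Contributions c_i * m(A_i):
  (-1) * (1/2) = -1/2.
  (-2) * (1/2) = -1.
  (-4/3) * (1/2) = -2/3.
  (3/2) * (1/2) = 3/4.
  (3) * (3) = 9.
Total: -1/2 - 1 - 2/3 + 3/4 + 9 = 91/12.

91/12


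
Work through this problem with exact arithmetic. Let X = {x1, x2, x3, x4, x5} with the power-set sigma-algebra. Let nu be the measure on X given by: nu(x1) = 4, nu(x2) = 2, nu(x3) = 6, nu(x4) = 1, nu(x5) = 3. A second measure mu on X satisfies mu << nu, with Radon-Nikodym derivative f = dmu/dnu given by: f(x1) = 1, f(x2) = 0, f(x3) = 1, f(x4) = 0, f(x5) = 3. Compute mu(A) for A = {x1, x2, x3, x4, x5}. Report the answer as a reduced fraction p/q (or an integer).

By the defining property of the Radon-Nikodym derivative, for every measurable set A,
  mu(A) = integral_A f dnu.
Since nu is a discrete measure concentrated on the atoms of X, the integral over A reduces to the sum
  mu(A) = sum_{x in A} f(x) * nu({x}).
Computing each term:
  x1: f(x1) * nu(x1) = 1 * 4 = 4.
  x2: f(x2) * nu(x2) = 0 * 2 = 0.
  x3: f(x3) * nu(x3) = 1 * 6 = 6.
  x4: f(x4) * nu(x4) = 0 * 1 = 0.
  x5: f(x5) * nu(x5) = 3 * 3 = 9.
Summing: mu(A) = 4 + 0 + 6 + 0 + 9 = 19.

19


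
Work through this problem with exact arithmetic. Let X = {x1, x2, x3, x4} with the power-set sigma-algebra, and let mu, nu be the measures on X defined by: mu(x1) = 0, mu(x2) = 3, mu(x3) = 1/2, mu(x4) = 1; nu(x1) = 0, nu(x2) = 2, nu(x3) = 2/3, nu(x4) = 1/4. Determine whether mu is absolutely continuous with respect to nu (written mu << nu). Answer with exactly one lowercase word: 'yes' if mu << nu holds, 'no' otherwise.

mu << nu means: every nu-null measurable set is also mu-null; equivalently, for every atom x, if nu({x}) = 0 then mu({x}) = 0.
Checking each atom:
  x1: nu = 0, mu = 0 -> consistent with mu << nu.
  x2: nu = 2 > 0 -> no constraint.
  x3: nu = 2/3 > 0 -> no constraint.
  x4: nu = 1/4 > 0 -> no constraint.
No atom violates the condition. Therefore mu << nu.

yes


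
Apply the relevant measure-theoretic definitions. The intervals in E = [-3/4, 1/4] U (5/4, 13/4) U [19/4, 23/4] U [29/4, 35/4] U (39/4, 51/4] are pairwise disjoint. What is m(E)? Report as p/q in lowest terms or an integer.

For pairwise disjoint intervals, m(union_i I_i) = sum_i m(I_i),
and m is invariant under swapping open/closed endpoints (single points have measure 0).
So m(E) = sum_i (b_i - a_i).
  I_1 has length 1/4 - (-3/4) = 1.
  I_2 has length 13/4 - 5/4 = 2.
  I_3 has length 23/4 - 19/4 = 1.
  I_4 has length 35/4 - 29/4 = 3/2.
  I_5 has length 51/4 - 39/4 = 3.
Summing:
  m(E) = 1 + 2 + 1 + 3/2 + 3 = 17/2.

17/2


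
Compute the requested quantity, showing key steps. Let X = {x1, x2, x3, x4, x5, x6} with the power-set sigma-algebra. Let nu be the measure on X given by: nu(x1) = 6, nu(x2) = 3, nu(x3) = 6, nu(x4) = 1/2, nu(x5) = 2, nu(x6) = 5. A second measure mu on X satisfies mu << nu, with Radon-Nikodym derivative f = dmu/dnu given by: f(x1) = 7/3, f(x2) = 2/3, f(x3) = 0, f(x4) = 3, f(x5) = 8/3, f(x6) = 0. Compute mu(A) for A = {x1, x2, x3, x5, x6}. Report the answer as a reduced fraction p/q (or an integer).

By the defining property of the Radon-Nikodym derivative, for every measurable set A,
  mu(A) = integral_A f dnu.
Since nu is a discrete measure concentrated on the atoms of X, the integral over A reduces to the sum
  mu(A) = sum_{x in A} f(x) * nu({x}).
Computing each term:
  x1: f(x1) * nu(x1) = 7/3 * 6 = 14.
  x2: f(x2) * nu(x2) = 2/3 * 3 = 2.
  x3: f(x3) * nu(x3) = 0 * 6 = 0.
  x5: f(x5) * nu(x5) = 8/3 * 2 = 16/3.
  x6: f(x6) * nu(x6) = 0 * 5 = 0.
Summing: mu(A) = 14 + 2 + 0 + 16/3 + 0 = 64/3.

64/3


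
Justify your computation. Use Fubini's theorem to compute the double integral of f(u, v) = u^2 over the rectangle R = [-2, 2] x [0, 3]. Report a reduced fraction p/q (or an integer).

f(u, v) is a tensor product of a function of u and a function of v, and both factors are bounded continuous (hence Lebesgue integrable) on the rectangle, so Fubini's theorem applies:
  integral_R f d(m x m) = (integral_a1^b1 u^2 du) * (integral_a2^b2 1 dv).
Inner integral in u: integral_{-2}^{2} u^2 du = (2^3 - (-2)^3)/3
  = 16/3.
Inner integral in v: integral_{0}^{3} 1 dv = (3^1 - 0^1)/1
  = 3.
Product: (16/3) * (3) = 16.

16


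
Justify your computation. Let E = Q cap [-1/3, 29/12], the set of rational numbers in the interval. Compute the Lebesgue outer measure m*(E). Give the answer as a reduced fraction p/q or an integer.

E = Q cap [-1/3, 29/12] is a subset of Q, which is countable. Enumerate Q = {q_1, q_2, ...}; for any eps > 0, cover q_k by the open interval (q_k - eps/2^(k+1), q_k + eps/2^(k+1)), of length eps/2^k. The total cover length is sum_{k>=1} eps/2^k = eps. Hence m*(E) <= m*(Q) <= eps for every eps > 0, and since outer measure is non-negative, m*(E) = 0.

0


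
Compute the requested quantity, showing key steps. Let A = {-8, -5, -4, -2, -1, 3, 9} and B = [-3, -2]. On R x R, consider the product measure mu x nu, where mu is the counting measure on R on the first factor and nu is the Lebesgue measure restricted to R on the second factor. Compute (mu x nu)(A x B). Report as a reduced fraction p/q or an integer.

For a measurable rectangle A x B, the product measure satisfies
  (mu x nu)(A x B) = mu(A) * nu(B).
  mu(A) = 7.
  nu(B) = 1.
  (mu x nu)(A x B) = 7 * 1 = 7.

7


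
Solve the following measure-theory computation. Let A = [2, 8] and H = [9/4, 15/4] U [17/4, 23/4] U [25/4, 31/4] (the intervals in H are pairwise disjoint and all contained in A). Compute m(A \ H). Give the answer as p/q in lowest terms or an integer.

The ambient interval has length m(A) = 8 - 2 = 6.
Since the holes are disjoint and sit inside A, by finite additivity
  m(H) = sum_i (b_i - a_i), and m(A \ H) = m(A) - m(H).
Computing the hole measures:
  m(H_1) = 15/4 - 9/4 = 3/2.
  m(H_2) = 23/4 - 17/4 = 3/2.
  m(H_3) = 31/4 - 25/4 = 3/2.
Summed: m(H) = 3/2 + 3/2 + 3/2 = 9/2.
So m(A \ H) = 6 - 9/2 = 3/2.

3/2


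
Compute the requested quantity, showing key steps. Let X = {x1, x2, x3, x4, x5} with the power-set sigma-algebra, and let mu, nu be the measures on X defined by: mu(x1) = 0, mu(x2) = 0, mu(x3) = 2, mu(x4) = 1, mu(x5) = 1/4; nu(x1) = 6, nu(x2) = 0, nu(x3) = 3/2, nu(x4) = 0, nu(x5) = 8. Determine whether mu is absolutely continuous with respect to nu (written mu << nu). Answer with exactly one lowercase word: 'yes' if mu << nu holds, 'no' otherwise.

mu << nu means: every nu-null measurable set is also mu-null; equivalently, for every atom x, if nu({x}) = 0 then mu({x}) = 0.
Checking each atom:
  x1: nu = 6 > 0 -> no constraint.
  x2: nu = 0, mu = 0 -> consistent with mu << nu.
  x3: nu = 3/2 > 0 -> no constraint.
  x4: nu = 0, mu = 1 > 0 -> violates mu << nu.
  x5: nu = 8 > 0 -> no constraint.
The atom(s) x4 violate the condition (nu = 0 but mu > 0). Therefore mu is NOT absolutely continuous w.r.t. nu.

no


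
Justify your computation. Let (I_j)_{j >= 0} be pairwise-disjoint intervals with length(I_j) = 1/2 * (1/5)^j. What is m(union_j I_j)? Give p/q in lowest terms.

By countable additivity of the Lebesgue measure on pairwise disjoint measurable sets,
  m(union_{j >= 0} I_j) = sum_{j >= 0} m(I_j) = sum_{j >= 0} a * r^j,
  with a = 1/2 and r = 1/5.
Since 0 < r = 1/5 < 1, the geometric series converges:
  sum_{j >= 0} a * r^j = a / (1 - r).
  = 1/2 / (1 - 1/5)
  = 1/2 / (4/5)
  = 5/8.

5/8


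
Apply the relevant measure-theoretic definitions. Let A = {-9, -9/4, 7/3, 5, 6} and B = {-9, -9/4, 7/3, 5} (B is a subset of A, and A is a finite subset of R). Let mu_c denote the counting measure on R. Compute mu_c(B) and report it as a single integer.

Counting measure assigns mu_c(E) = |E| (number of elements) when E is finite.
B has 4 element(s), so mu_c(B) = 4.

4


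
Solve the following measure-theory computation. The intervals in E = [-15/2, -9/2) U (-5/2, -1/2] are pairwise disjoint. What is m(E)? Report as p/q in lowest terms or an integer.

For pairwise disjoint intervals, m(union_i I_i) = sum_i m(I_i),
and m is invariant under swapping open/closed endpoints (single points have measure 0).
So m(E) = sum_i (b_i - a_i).
  I_1 has length -9/2 - (-15/2) = 3.
  I_2 has length -1/2 - (-5/2) = 2.
Summing:
  m(E) = 3 + 2 = 5.

5


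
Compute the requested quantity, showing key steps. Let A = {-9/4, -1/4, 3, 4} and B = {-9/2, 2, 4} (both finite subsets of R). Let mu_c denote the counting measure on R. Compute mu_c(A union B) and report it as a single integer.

Counting measure on a finite set equals cardinality. By inclusion-exclusion, |A union B| = |A| + |B| - |A cap B|.
|A| = 4, |B| = 3, |A cap B| = 1.
So mu_c(A union B) = 4 + 3 - 1 = 6.

6


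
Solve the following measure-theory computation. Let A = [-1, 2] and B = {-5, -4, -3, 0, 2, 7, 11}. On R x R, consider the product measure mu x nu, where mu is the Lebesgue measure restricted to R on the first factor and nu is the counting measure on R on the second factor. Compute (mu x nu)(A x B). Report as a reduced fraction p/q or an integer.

For a measurable rectangle A x B, the product measure satisfies
  (mu x nu)(A x B) = mu(A) * nu(B).
  mu(A) = 3.
  nu(B) = 7.
  (mu x nu)(A x B) = 3 * 7 = 21.

21


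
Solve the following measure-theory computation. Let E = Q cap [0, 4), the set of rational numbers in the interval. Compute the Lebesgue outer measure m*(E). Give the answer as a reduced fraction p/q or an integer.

Q cap [0, 4) is countable; list its elements as q_1, q_2, ... . Fix eps > 0 and cover the k-th point by an interval of length eps * 2^(-k). The cover has total length eps * sum_{k>=1} 2^(-k) = eps, so by definition of outer measure m*(Q cap [0, 4)) <= eps. Since eps was arbitrary and m* >= 0, the outer measure is 0.

0


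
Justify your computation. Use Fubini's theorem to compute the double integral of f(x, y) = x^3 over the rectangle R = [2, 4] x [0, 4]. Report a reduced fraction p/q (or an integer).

f(x, y) is a tensor product of a function of x and a function of y, and both factors are bounded continuous (hence Lebesgue integrable) on the rectangle, so Fubini's theorem applies:
  integral_R f d(m x m) = (integral_a1^b1 x^3 dx) * (integral_a2^b2 1 dy).
Inner integral in x: integral_{2}^{4} x^3 dx = (4^4 - 2^4)/4
  = 60.
Inner integral in y: integral_{0}^{4} 1 dy = (4^1 - 0^1)/1
  = 4.
Product: (60) * (4) = 240.

240


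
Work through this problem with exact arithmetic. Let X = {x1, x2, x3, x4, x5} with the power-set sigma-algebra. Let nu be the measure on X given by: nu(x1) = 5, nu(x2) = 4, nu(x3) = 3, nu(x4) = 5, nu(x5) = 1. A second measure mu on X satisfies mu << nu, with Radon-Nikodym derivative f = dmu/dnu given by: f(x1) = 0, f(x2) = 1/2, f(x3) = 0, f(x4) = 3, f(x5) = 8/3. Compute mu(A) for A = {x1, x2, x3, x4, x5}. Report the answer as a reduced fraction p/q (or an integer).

By the defining property of the Radon-Nikodym derivative, for every measurable set A,
  mu(A) = integral_A f dnu.
Since nu is a discrete measure concentrated on the atoms of X, the integral over A reduces to the sum
  mu(A) = sum_{x in A} f(x) * nu({x}).
Computing each term:
  x1: f(x1) * nu(x1) = 0 * 5 = 0.
  x2: f(x2) * nu(x2) = 1/2 * 4 = 2.
  x3: f(x3) * nu(x3) = 0 * 3 = 0.
  x4: f(x4) * nu(x4) = 3 * 5 = 15.
  x5: f(x5) * nu(x5) = 8/3 * 1 = 8/3.
Summing: mu(A) = 0 + 2 + 0 + 15 + 8/3 = 59/3.

59/3


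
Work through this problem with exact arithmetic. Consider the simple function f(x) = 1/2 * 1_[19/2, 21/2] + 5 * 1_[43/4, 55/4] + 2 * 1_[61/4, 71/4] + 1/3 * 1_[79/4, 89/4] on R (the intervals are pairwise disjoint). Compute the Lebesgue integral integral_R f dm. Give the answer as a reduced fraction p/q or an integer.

For a simple function f = sum_i c_i * 1_{A_i} with disjoint A_i,
  integral f dm = sum_i c_i * m(A_i).
Lengths of the A_i:
  m(A_1) = 21/2 - 19/2 = 1.
  m(A_2) = 55/4 - 43/4 = 3.
  m(A_3) = 71/4 - 61/4 = 5/2.
  m(A_4) = 89/4 - 79/4 = 5/2.
Contributions c_i * m(A_i):
  (1/2) * (1) = 1/2.
  (5) * (3) = 15.
  (2) * (5/2) = 5.
  (1/3) * (5/2) = 5/6.
Total: 1/2 + 15 + 5 + 5/6 = 64/3.

64/3


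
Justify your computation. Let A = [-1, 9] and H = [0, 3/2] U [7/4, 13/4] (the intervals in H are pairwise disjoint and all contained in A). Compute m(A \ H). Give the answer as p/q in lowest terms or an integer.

The ambient interval has length m(A) = 9 - (-1) = 10.
Since the holes are disjoint and sit inside A, by finite additivity
  m(H) = sum_i (b_i - a_i), and m(A \ H) = m(A) - m(H).
Computing the hole measures:
  m(H_1) = 3/2 - 0 = 3/2.
  m(H_2) = 13/4 - 7/4 = 3/2.
Summed: m(H) = 3/2 + 3/2 = 3.
So m(A \ H) = 10 - 3 = 7.

7


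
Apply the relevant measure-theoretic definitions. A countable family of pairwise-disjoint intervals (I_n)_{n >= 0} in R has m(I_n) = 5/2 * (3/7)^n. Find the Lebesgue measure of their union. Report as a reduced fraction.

By countable additivity of the Lebesgue measure on pairwise disjoint measurable sets,
  m(union_{n >= 0} I_n) = sum_{n >= 0} m(I_n) = sum_{n >= 0} a * r^n,
  with a = 5/2 and r = 3/7.
Since 0 < r = 3/7 < 1, the geometric series converges:
  sum_{n >= 0} a * r^n = a / (1 - r).
  = 5/2 / (1 - 3/7)
  = 5/2 / (4/7)
  = 35/8.

35/8


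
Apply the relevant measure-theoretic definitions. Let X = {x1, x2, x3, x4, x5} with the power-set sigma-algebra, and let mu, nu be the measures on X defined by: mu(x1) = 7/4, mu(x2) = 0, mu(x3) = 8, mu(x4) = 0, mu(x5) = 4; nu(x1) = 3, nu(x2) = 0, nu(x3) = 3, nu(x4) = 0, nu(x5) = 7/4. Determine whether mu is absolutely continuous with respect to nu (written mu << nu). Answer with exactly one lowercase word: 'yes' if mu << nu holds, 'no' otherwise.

mu << nu means: every nu-null measurable set is also mu-null; equivalently, for every atom x, if nu({x}) = 0 then mu({x}) = 0.
Checking each atom:
  x1: nu = 3 > 0 -> no constraint.
  x2: nu = 0, mu = 0 -> consistent with mu << nu.
  x3: nu = 3 > 0 -> no constraint.
  x4: nu = 0, mu = 0 -> consistent with mu << nu.
  x5: nu = 7/4 > 0 -> no constraint.
No atom violates the condition. Therefore mu << nu.

yes


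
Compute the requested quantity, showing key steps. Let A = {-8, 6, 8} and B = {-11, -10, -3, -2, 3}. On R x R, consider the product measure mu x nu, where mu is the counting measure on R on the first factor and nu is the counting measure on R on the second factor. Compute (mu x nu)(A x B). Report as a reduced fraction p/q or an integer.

For a measurable rectangle A x B, the product measure satisfies
  (mu x nu)(A x B) = mu(A) * nu(B).
  mu(A) = 3.
  nu(B) = 5.
  (mu x nu)(A x B) = 3 * 5 = 15.

15


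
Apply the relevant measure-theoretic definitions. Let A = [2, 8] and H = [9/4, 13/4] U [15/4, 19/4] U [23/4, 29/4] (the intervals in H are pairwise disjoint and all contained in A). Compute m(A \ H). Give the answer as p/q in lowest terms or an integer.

The ambient interval has length m(A) = 8 - 2 = 6.
Since the holes are disjoint and sit inside A, by finite additivity
  m(H) = sum_i (b_i - a_i), and m(A \ H) = m(A) - m(H).
Computing the hole measures:
  m(H_1) = 13/4 - 9/4 = 1.
  m(H_2) = 19/4 - 15/4 = 1.
  m(H_3) = 29/4 - 23/4 = 3/2.
Summed: m(H) = 1 + 1 + 3/2 = 7/2.
So m(A \ H) = 6 - 7/2 = 5/2.

5/2


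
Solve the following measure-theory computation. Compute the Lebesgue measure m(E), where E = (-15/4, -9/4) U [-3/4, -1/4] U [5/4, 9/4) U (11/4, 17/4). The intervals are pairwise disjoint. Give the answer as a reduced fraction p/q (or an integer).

For pairwise disjoint intervals, m(union_i I_i) = sum_i m(I_i),
and m is invariant under swapping open/closed endpoints (single points have measure 0).
So m(E) = sum_i (b_i - a_i).
  I_1 has length -9/4 - (-15/4) = 3/2.
  I_2 has length -1/4 - (-3/4) = 1/2.
  I_3 has length 9/4 - 5/4 = 1.
  I_4 has length 17/4 - 11/4 = 3/2.
Summing:
  m(E) = 3/2 + 1/2 + 1 + 3/2 = 9/2.

9/2


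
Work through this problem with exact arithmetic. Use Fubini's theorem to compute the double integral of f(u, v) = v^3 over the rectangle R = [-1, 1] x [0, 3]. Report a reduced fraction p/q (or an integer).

f(u, v) is a tensor product of a function of u and a function of v, and both factors are bounded continuous (hence Lebesgue integrable) on the rectangle, so Fubini's theorem applies:
  integral_R f d(m x m) = (integral_a1^b1 1 du) * (integral_a2^b2 v^3 dv).
Inner integral in u: integral_{-1}^{1} 1 du = (1^1 - (-1)^1)/1
  = 2.
Inner integral in v: integral_{0}^{3} v^3 dv = (3^4 - 0^4)/4
  = 81/4.
Product: (2) * (81/4) = 81/2.

81/2


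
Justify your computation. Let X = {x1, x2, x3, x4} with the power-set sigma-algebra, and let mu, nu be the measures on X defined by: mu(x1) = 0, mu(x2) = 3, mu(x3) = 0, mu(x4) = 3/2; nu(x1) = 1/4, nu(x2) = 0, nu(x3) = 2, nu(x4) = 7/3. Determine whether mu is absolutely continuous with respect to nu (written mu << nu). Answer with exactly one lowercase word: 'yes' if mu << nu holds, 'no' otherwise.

mu << nu means: every nu-null measurable set is also mu-null; equivalently, for every atom x, if nu({x}) = 0 then mu({x}) = 0.
Checking each atom:
  x1: nu = 1/4 > 0 -> no constraint.
  x2: nu = 0, mu = 3 > 0 -> violates mu << nu.
  x3: nu = 2 > 0 -> no constraint.
  x4: nu = 7/3 > 0 -> no constraint.
The atom(s) x2 violate the condition (nu = 0 but mu > 0). Therefore mu is NOT absolutely continuous w.r.t. nu.

no


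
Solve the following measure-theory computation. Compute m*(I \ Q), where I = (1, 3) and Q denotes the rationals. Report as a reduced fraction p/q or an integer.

The interval I = (1, 3) has m(I) = 3 - 1 = 2 (endpoints are measure-zero, so open/closed/half-open agree). Write I = (I cap Q) u (I \ Q). The rationals in I are countable, so m*(I cap Q) = 0 (cover each rational by intervals whose total length is arbitrarily small). By countable subadditivity m*(I) <= m*(I cap Q) + m*(I \ Q), hence m*(I \ Q) >= m(I) = 2. The reverse inequality m*(I \ Q) <= m*(I) = 2 is trivial since (I \ Q) is a subset of I. Therefore m*(I \ Q) = 2.

2


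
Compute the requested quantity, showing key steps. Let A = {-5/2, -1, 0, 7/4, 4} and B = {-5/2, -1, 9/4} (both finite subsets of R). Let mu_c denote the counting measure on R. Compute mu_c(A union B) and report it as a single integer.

Counting measure on a finite set equals cardinality. By inclusion-exclusion, |A union B| = |A| + |B| - |A cap B|.
|A| = 5, |B| = 3, |A cap B| = 2.
So mu_c(A union B) = 5 + 3 - 2 = 6.

6


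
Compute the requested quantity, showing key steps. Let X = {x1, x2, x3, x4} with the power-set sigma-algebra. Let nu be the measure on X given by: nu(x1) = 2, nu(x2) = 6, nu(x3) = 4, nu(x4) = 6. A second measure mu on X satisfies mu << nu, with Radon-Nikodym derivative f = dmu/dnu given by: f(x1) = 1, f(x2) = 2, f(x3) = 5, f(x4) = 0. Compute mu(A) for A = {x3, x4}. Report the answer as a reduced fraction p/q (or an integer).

By the defining property of the Radon-Nikodym derivative, for every measurable set A,
  mu(A) = integral_A f dnu.
Since nu is a discrete measure concentrated on the atoms of X, the integral over A reduces to the sum
  mu(A) = sum_{x in A} f(x) * nu({x}).
Computing each term:
  x3: f(x3) * nu(x3) = 5 * 4 = 20.
  x4: f(x4) * nu(x4) = 0 * 6 = 0.
Summing: mu(A) = 20 + 0 = 20.

20


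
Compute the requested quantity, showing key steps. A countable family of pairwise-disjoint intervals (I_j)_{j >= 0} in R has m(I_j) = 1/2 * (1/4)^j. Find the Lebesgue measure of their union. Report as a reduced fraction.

By countable additivity of the Lebesgue measure on pairwise disjoint measurable sets,
  m(union_{j >= 0} I_j) = sum_{j >= 0} m(I_j) = sum_{j >= 0} a * r^j,
  with a = 1/2 and r = 1/4.
Since 0 < r = 1/4 < 1, the geometric series converges:
  sum_{j >= 0} a * r^j = a / (1 - r).
  = 1/2 / (1 - 1/4)
  = 1/2 / (3/4)
  = 2/3.

2/3


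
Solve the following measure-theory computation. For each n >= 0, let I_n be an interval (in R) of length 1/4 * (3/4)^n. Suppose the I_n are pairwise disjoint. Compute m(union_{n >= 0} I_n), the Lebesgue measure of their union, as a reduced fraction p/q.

By countable additivity of the Lebesgue measure on pairwise disjoint measurable sets,
  m(union_{n >= 0} I_n) = sum_{n >= 0} m(I_n) = sum_{n >= 0} a * r^n,
  with a = 1/4 and r = 3/4.
Since 0 < r = 3/4 < 1, the geometric series converges:
  sum_{n >= 0} a * r^n = a / (1 - r).
  = 1/4 / (1 - 3/4)
  = 1/4 / (1/4)
  = 1.

1


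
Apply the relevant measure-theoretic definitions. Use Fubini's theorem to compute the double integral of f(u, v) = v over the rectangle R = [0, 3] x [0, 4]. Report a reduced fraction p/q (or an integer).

f(u, v) is a tensor product of a function of u and a function of v, and both factors are bounded continuous (hence Lebesgue integrable) on the rectangle, so Fubini's theorem applies:
  integral_R f d(m x m) = (integral_a1^b1 1 du) * (integral_a2^b2 v dv).
Inner integral in u: integral_{0}^{3} 1 du = (3^1 - 0^1)/1
  = 3.
Inner integral in v: integral_{0}^{4} v dv = (4^2 - 0^2)/2
  = 8.
Product: (3) * (8) = 24.

24
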